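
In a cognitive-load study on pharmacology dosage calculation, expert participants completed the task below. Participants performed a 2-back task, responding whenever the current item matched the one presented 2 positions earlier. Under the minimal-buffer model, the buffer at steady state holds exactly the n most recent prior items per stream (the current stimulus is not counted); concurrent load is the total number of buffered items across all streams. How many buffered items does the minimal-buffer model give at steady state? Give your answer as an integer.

The buffer holds the 2 most recent prior items.
Steady-state concurrent load = 2 items.

2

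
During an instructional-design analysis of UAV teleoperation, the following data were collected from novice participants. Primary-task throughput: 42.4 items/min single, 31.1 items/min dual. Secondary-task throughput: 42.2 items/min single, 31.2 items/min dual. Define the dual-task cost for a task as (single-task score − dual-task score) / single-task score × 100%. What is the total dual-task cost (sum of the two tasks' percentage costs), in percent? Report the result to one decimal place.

Primary cost = (42.4 − 31.1) / 42.4 × 100% = 26.6509%.
Secondary cost = (42.2 − 31.2) / 42.2 × 100% = 26.0664%.
Total = 26.6509% + 26.0664% = 52.7173% ≈ 52.7%.

52.7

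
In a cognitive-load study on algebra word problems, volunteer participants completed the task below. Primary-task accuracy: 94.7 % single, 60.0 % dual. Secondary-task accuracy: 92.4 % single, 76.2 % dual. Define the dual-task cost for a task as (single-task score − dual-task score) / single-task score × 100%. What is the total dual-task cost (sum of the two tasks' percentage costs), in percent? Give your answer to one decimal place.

54.2

Primary cost = (94.7 − 60.0) / 94.7 × 100% = 36.6420%.
Secondary cost = (92.4 − 76.2) / 92.4 × 100% = 17.5325%.
Total = 36.6420% + 17.5325% = 54.1745% ≈ 54.2%.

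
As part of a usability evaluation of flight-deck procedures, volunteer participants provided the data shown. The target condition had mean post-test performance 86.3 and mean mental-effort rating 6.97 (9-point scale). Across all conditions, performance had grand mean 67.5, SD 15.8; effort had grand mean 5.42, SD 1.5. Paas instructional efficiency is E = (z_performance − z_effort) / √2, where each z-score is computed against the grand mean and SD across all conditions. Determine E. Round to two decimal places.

0.11

z_performance = (86.3 − 67.5) / 15.8 = 18.8000 / 15.8 = 1.1899.
z_effort = (6.97 − 5.42) / 1.5 = 1.5500 / 1.5 = 1.0333.
z_P − z_E = 1.1899 − 1.0333 = 0.1566.
E = 0.1566 / √2 = 0.1566 / 1.41421 = 0.1107 ≈ 0.11.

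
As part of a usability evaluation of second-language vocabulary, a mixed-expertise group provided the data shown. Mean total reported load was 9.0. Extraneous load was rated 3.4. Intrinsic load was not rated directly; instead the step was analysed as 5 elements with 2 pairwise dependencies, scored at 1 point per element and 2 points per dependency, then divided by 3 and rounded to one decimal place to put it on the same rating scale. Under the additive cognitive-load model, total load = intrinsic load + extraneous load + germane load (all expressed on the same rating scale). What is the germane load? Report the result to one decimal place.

2.6

Intrinsic (element-interactivity): (5 × 1 + 2 × 2) / 3 = 9 / 3 = 3.0000 → 3.0.
germane load = total − intrinsic − extraneous
             = 9.0 − 3.0 − 3.4 = 2.6.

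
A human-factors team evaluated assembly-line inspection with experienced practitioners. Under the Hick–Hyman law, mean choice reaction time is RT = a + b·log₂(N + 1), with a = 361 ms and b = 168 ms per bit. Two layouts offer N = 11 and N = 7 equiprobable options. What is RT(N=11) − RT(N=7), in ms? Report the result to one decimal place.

RT(11) = 361 + 168·log₂(12) = 361 + 168·3.5850 = 963.2800 ms.
RT(7) = 361 + 168·log₂(8) = 361 + 168·3.0000 = 865.0000 ms.
Difference = 963.2800 − 865.0000 = 98.2800 ≈ 98.3 ms.

98.3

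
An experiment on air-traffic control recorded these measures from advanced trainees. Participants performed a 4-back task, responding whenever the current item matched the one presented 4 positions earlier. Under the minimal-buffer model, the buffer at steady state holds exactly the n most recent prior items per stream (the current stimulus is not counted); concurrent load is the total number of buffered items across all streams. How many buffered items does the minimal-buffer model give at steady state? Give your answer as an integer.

4

The buffer holds the 4 most recent prior items.
Steady-state concurrent load = 4 items.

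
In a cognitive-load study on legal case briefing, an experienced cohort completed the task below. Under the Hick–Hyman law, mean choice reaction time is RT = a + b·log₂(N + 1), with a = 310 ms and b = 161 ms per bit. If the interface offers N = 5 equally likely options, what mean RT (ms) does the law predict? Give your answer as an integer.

726

log₂(5 + 1) = log₂(6) = 2.5850.
RT = 310 + 161 × 2.5850 = 310 + 416.1850 = 726.1850 ms.
≈ 726 ms.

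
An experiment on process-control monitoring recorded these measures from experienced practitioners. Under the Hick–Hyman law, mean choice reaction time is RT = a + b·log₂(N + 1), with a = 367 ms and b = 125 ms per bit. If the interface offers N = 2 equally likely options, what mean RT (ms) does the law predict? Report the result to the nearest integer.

565

log₂(2 + 1) = log₂(3) = 1.5850.
RT = 367 + 125 × 1.5850 = 367 + 198.1250 = 565.1250 ms.
≈ 565 ms.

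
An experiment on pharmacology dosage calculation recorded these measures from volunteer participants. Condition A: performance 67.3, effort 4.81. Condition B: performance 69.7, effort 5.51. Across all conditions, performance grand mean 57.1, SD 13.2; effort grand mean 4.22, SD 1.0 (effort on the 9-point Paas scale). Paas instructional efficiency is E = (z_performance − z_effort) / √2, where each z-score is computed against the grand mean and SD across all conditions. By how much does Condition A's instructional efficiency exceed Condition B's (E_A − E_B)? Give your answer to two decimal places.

0.37

Condition A: z_P = (67.3 − 57.1)/13.2 = 0.7727; z_E = (4.81 − 4.22)/1.0 = 0.5900; E_A = (0.7727 − 0.5900)/√2 = 0.1292.
Condition B: z_P = (69.7 − 57.1)/13.2 = 0.9545; z_E = (5.51 − 4.22)/1.0 = 1.2900; E_B = (0.9545 − 1.2900)/√2 = -0.2372.
E_A − E_B = 0.1292 − (-0.2372) = 0.3664 ≈ 0.37.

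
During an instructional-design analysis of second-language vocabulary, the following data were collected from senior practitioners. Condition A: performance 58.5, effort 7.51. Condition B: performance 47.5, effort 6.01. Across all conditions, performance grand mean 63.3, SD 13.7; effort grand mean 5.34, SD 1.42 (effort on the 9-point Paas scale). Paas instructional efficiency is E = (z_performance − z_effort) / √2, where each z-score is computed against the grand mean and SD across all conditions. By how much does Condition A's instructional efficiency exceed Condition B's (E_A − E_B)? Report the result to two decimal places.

Condition A: z_P = (58.5 − 63.3)/13.7 = -0.3504; z_E = (7.51 − 5.34)/1.42 = 1.5282; E_A = (-0.3504 − 1.5282)/√2 = -1.3284.
Condition B: z_P = (47.5 − 63.3)/13.7 = -1.1533; z_E = (6.01 − 5.34)/1.42 = 0.4718; E_B = (-1.1533 − 0.4718)/√2 = -1.1491.
E_A − E_B = -1.3284 − (-1.1491) = -0.1793 ≈ -0.18.

-0.18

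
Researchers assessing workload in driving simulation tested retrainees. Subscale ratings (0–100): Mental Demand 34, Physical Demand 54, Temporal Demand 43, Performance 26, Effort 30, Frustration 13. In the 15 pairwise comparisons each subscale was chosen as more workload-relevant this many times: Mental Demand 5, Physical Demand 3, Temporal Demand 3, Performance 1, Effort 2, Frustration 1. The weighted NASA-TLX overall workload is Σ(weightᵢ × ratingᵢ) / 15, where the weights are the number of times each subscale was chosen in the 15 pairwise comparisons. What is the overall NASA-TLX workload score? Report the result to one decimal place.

37.3

The tallies are the weights (they sum to 15).
Weighted sum = 5·34 + 3·54 + 3·43 + 1·26 + 2·30 + 1·13
            = 170 + 162 + 129 + 26 + 60 + 13 = 560.
Overall workload = 560 / 15 = 37.3333 ≈ 37.3.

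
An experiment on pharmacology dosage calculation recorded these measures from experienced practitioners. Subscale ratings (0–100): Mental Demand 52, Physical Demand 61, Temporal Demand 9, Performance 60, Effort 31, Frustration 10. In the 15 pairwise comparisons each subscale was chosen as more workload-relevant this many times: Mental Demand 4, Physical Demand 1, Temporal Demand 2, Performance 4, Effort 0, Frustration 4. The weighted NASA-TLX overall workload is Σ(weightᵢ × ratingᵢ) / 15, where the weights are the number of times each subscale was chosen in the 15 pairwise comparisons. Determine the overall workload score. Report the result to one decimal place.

37.8

The tallies are the weights (they sum to 15).
Weighted sum = 4·52 + 1·61 + 2·9 + 4·60 + 0·31 + 4·10
            = 208 + 61 + 18 + 240 + 0 + 40 = 567.
Overall workload = 567 / 15 = 37.8000 ≈ 37.8.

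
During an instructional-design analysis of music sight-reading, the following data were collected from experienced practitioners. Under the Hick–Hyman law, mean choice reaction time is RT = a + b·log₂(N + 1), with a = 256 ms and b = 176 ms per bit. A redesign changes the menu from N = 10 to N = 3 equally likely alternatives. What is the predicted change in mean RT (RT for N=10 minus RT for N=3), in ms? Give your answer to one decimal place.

256.9

RT(10) = 256 + 176·log₂(11) = 256 + 176·3.4594 = 864.8544 ms.
RT(3) = 256 + 176·log₂(4) = 256 + 176·2.0000 = 608.0000 ms.
Difference = 864.8544 − 608.0000 = 256.8544 ≈ 256.9 ms.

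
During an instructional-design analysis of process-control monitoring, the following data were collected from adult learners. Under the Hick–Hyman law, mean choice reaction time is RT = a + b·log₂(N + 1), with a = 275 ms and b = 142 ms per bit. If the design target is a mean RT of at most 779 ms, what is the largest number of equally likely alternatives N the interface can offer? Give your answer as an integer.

Set 275 + 142·log₂(N + 1) ≤ 779.
log₂(N + 1) ≤ (779 − 275) / 142 = 3.5493.
N + 1 ≤ 2^3.5493 = 11.7070.
N ≤ 10.7070, so the largest integer N is 10.

10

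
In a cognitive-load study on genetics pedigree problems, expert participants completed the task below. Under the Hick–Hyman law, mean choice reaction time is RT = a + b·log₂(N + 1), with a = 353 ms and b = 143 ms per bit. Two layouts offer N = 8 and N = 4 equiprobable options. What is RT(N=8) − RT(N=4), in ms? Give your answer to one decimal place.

121.3

RT(8) = 353 + 143·log₂(9) = 353 + 143·3.1699 = 806.2957 ms.
RT(4) = 353 + 143·log₂(5) = 353 + 143·2.3219 = 685.0317 ms.
Difference = 806.2957 − 685.0317 = 121.2640 ≈ 121.3 ms.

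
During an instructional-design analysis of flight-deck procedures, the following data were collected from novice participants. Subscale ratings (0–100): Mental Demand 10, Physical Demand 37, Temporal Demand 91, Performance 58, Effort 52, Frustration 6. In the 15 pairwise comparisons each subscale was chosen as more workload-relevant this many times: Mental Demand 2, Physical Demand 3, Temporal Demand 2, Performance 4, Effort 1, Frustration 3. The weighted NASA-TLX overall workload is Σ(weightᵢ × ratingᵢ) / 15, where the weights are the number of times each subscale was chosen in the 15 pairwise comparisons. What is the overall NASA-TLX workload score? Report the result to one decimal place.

The tallies are the weights (they sum to 15).
Weighted sum = 2·10 + 3·37 + 2·91 + 4·58 + 1·52 + 3·6
            = 20 + 111 + 182 + 232 + 52 + 18 = 615.
Overall workload = 615 / 15 = 41.0000 ≈ 41.0.

41.0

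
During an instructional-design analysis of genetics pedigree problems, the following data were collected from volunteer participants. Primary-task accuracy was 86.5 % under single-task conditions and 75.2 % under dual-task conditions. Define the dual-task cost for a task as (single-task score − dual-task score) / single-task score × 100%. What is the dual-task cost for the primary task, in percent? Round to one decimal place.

Cost = (86.5 − 75.2) / 86.5 × 100%
     = 11.3000 / 86.5 × 100% = 13.0636%.
≈ 13.1%.

13.1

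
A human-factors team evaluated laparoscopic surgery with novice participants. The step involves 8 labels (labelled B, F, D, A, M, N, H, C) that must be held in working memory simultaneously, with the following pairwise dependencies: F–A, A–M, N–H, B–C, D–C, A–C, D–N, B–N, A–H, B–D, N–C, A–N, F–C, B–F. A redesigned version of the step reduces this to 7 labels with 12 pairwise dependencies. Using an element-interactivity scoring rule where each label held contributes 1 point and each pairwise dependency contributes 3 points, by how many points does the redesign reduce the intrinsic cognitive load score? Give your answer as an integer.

Original: 8 × 1 + 14 × 3 = 8 + 42 = 50.
Redesigned: 7 × 1 + 12 × 3 = 7 + 36 = 43.
Reduction = 50 − 43 = 7.

7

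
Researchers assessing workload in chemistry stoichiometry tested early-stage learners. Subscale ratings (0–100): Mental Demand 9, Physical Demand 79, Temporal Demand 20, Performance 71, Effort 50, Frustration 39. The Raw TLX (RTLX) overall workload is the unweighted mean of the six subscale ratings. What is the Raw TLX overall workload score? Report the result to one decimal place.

Sum of ratings = 9 + 79 + 20 + 71 + 50 + 39 = 268.
RTLX = 268 / 6 = 44.6667 ≈ 44.7.

44.7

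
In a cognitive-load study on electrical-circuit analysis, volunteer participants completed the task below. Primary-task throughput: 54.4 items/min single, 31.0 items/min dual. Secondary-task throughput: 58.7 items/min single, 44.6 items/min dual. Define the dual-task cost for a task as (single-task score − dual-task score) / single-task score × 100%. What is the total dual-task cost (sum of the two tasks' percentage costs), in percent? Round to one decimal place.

67.0

Primary cost = (54.4 − 31.0) / 54.4 × 100% = 43.0147%.
Secondary cost = (58.7 − 44.6) / 58.7 × 100% = 24.0204%.
Total = 43.0147% + 24.0204% = 67.0351% ≈ 67.0%.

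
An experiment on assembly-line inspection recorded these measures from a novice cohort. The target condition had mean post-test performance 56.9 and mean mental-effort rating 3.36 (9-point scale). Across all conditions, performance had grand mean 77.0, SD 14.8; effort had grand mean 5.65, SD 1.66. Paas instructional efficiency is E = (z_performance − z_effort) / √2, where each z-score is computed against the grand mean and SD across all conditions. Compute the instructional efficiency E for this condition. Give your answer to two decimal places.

z_performance = (56.9 − 77.0) / 14.8 = -20.1000 / 14.8 = -1.3581.
z_effort = (3.36 − 5.65) / 1.66 = -2.2900 / 1.66 = -1.3795.
z_P − z_E = -1.3581 − (-1.3795) = 0.0214.
E = 0.0214 / √2 = 0.0214 / 1.41421 = 0.0151 ≈ 0.02.

0.02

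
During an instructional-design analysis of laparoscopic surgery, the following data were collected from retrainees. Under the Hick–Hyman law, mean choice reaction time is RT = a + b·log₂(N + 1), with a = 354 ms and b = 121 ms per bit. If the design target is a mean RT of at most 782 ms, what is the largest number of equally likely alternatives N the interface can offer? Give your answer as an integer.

10

Set 354 + 121·log₂(N + 1) ≤ 782.
log₂(N + 1) ≤ (782 − 354) / 121 = 3.5372.
N + 1 ≤ 2^3.5372 = 11.6092.
N ≤ 10.6092, so the largest integer N is 10.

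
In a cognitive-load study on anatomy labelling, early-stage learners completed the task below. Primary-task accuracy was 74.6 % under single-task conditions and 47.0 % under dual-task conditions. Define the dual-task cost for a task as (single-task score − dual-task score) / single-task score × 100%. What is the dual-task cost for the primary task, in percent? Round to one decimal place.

Cost = (74.6 − 47.0) / 74.6 × 100%
     = 27.6000 / 74.6 × 100% = 36.9973%.
≈ 37.0%.

37.0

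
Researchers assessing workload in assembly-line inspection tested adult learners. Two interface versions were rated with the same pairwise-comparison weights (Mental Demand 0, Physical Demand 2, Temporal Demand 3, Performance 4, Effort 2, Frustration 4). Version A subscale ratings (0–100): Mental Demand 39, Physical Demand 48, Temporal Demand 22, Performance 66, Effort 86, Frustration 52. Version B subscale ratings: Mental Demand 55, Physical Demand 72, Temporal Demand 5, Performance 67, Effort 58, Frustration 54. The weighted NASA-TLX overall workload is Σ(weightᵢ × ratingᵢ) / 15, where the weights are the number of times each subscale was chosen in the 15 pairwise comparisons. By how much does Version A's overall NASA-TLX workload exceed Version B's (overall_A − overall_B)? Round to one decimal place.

Version A weighted sum = 0·39 + 2·48 + 3·22 + 4·66 + 2·86 + 4·52 = 0 + 96 + 66 + 264 + 172 + 208 = 806; overall_A = 806/15 = 53.7333.
Version B weighted sum = 0·55 + 2·72 + 3·5 + 4·67 + 2·58 + 4·54 = 0 + 144 + 15 + 268 + 116 + 216 = 759; overall_B = 759/15 = 50.6000.
Difference = 53.7333 − 50.6000 = 3.1333 ≈ 3.1.

3.1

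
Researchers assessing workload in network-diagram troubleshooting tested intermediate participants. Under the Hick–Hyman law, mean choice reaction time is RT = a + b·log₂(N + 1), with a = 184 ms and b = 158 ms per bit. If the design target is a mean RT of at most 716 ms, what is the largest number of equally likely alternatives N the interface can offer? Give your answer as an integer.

9

Set 184 + 158·log₂(N + 1) ≤ 716.
log₂(N + 1) ≤ (716 − 184) / 158 = 3.3671.
N + 1 ≤ 2^3.3671 = 10.3181.
N ≤ 9.3181, so the largest integer N is 9.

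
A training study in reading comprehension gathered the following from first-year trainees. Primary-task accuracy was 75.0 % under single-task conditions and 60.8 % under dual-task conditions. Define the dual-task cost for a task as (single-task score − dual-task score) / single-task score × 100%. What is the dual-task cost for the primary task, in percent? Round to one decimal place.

Cost = (75.0 − 60.8) / 75.0 × 100%
     = 14.2000 / 75.0 × 100% = 18.9333%.
≈ 18.9%.

18.9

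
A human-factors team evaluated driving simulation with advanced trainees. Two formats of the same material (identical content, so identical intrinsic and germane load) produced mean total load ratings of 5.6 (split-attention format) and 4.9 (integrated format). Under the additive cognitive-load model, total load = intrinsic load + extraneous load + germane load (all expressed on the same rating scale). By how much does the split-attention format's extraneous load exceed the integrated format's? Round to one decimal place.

0.7

Intrinsic and germane load are equal across formats, so the difference in total load equals the difference in extraneous load.
Extraneous-load difference = 5.6 − 4.9 = 0.7.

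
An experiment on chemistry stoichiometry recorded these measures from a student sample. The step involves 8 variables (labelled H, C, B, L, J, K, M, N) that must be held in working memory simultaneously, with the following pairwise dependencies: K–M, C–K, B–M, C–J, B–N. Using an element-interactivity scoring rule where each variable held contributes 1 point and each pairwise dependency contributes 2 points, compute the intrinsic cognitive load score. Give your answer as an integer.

18

Count of variables held simultaneously: 8.
Count of pairwise dependencies listed: 5.
Element contribution: 8 × 1 = 8.
Interaction contribution: 5 × 2 = 10.
Intrinsic load = 8 + 10 = 18.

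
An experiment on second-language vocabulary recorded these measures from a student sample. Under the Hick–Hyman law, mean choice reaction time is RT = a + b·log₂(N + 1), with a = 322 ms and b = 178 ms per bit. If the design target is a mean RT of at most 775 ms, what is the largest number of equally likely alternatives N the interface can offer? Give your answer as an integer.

4

Set 322 + 178·log₂(N + 1) ≤ 775.
log₂(N + 1) ≤ (775 − 322) / 178 = 2.5449.
N + 1 ≤ 2^2.5449 = 5.8357.
N ≤ 4.8357, so the largest integer N is 4.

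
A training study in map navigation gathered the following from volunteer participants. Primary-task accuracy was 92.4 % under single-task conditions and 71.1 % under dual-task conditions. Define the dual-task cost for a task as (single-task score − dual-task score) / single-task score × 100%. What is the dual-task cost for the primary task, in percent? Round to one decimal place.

23.1

Cost = (92.4 − 71.1) / 92.4 × 100%
     = 21.3000 / 92.4 × 100% = 23.0519%.
≈ 23.1%.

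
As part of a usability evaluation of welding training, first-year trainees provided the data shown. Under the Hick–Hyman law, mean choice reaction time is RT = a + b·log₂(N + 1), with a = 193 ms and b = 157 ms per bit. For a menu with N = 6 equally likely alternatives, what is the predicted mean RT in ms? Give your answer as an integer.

634

log₂(6 + 1) = log₂(7) = 2.8074.
RT = 193 + 157 × 2.8074 = 193 + 440.7618 = 633.7618 ms.
≈ 634 ms.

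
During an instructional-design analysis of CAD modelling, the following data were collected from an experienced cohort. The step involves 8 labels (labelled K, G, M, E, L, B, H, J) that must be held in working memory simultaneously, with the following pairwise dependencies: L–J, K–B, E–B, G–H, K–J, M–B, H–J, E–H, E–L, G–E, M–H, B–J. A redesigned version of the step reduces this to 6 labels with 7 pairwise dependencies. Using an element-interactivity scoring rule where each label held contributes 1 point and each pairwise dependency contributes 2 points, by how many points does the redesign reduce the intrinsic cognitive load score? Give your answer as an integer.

Original: 8 × 1 + 12 × 2 = 8 + 24 = 32.
Redesigned: 6 × 1 + 7 × 2 = 6 + 14 = 20.
Reduction = 32 − 20 = 12.

12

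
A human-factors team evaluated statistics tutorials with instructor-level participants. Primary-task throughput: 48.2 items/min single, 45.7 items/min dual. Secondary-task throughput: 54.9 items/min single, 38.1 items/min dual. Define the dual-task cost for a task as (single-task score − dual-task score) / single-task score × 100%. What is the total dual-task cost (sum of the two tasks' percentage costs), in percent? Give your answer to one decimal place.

Primary cost = (48.2 − 45.7) / 48.2 × 100% = 5.1867%.
Secondary cost = (54.9 − 38.1) / 54.9 × 100% = 30.6011%.
Total = 5.1867% + 30.6011% = 35.7878% ≈ 35.8%.

35.8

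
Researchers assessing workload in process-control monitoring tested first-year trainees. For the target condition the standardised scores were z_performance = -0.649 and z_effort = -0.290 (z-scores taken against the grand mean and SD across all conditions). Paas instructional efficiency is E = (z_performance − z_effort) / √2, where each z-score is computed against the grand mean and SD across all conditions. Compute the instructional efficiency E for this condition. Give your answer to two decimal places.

z_P − z_E = -0.649 − (-0.290) = -0.3590.
E = -0.3590 / √2 = -0.3590 / 1.41421 = -0.2539 ≈ -0.25.

-0.25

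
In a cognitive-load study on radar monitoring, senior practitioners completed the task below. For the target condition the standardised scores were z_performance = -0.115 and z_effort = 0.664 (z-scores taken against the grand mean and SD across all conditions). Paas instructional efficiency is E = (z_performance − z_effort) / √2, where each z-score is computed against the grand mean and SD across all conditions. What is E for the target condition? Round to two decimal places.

-0.55

z_P − z_E = -0.115 − 0.664 = -0.7790.
E = -0.7790 / √2 = -0.7790 / 1.41421 = -0.5508 ≈ -0.55.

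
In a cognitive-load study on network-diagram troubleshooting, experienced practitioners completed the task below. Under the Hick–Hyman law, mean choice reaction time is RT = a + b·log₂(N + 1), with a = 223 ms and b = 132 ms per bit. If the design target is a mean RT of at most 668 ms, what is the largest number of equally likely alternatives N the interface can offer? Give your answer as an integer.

9

Set 223 + 132·log₂(N + 1) ≤ 668.
log₂(N + 1) ≤ (668 − 223) / 132 = 3.3712.
N + 1 ≤ 2^3.3712 = 10.3474.
N ≤ 9.3474, so the largest integer N is 9.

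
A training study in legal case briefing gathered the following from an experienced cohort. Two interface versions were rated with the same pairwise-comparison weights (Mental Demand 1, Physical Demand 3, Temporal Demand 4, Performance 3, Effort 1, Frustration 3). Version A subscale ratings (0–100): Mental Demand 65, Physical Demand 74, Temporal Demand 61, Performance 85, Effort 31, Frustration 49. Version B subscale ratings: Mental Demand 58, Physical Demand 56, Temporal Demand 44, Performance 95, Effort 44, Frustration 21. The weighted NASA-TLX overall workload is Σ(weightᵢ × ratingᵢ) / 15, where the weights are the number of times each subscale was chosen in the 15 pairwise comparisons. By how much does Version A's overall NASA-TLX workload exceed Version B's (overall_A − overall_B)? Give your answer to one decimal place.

Version A weighted sum = 1·65 + 3·74 + 4·61 + 3·85 + 1·31 + 3·49 = 65 + 222 + 244 + 255 + 31 + 147 = 964; overall_A = 964/15 = 64.2667.
Version B weighted sum = 1·58 + 3·56 + 4·44 + 3·95 + 1·44 + 3·21 = 58 + 168 + 176 + 285 + 44 + 63 = 794; overall_B = 794/15 = 52.9333.
Difference = 64.2667 − 52.9333 = 11.3334 ≈ 11.3.

11.3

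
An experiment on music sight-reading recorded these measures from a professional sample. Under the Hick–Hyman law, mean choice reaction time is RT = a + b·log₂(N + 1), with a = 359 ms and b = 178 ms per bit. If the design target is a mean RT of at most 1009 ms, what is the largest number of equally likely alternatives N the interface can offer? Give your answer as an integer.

11

Set 359 + 178·log₂(N + 1) ≤ 1009.
log₂(N + 1) ≤ (1009 − 359) / 178 = 3.6517.
N + 1 ≤ 2^3.6517 = 12.5681.
N ≤ 11.5681, so the largest integer N is 11.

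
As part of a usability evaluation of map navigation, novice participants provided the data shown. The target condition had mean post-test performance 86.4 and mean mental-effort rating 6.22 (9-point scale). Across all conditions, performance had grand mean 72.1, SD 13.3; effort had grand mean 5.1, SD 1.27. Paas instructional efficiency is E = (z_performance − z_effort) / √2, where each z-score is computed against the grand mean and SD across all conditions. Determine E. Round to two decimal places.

0.14

z_performance = (86.4 − 72.1) / 13.3 = 14.3000 / 13.3 = 1.0752.
z_effort = (6.22 − 5.1) / 1.27 = 1.1200 / 1.27 = 0.8819.
z_P − z_E = 1.0752 − 0.8819 = 0.1933.
E = 0.1933 / √2 = 0.1933 / 1.41421 = 0.1367 ≈ 0.14.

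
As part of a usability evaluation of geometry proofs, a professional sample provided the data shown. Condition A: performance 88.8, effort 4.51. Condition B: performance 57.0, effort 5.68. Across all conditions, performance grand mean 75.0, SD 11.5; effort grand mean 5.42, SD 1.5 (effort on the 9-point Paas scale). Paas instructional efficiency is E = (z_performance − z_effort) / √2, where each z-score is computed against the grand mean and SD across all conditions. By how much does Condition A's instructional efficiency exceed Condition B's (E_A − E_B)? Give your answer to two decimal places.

2.51

Condition A: z_P = (88.8 − 75.0)/11.5 = 1.2000; z_E = (4.51 − 5.42)/1.5 = -0.6067; E_A = (1.2000 − (-0.6067))/√2 = 1.2775.
Condition B: z_P = (57.0 − 75.0)/11.5 = -1.5652; z_E = (5.68 − 5.42)/1.5 = 0.1733; E_B = (-1.5652 − 0.1733)/√2 = -1.2293.
E_A − E_B = 1.2775 − (-1.2293) = 2.5068 ≈ 2.51.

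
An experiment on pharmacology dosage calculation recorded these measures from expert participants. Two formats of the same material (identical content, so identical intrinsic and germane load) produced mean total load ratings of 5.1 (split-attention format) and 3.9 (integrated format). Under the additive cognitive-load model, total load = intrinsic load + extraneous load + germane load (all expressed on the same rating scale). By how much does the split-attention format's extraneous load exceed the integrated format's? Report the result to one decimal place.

1.2

Intrinsic and germane load are equal across formats, so the difference in total load equals the difference in extraneous load.
Extraneous-load difference = 5.1 − 3.9 = 1.2.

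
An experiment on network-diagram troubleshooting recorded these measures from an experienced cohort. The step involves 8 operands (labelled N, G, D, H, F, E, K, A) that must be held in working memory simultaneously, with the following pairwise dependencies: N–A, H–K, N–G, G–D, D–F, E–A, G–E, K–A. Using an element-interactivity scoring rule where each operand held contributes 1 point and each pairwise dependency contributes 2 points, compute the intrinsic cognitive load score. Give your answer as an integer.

24

Count of operands held simultaneously: 8.
Count of pairwise dependencies listed: 8.
Element contribution: 8 × 1 = 8.
Interaction contribution: 8 × 2 = 16.
Intrinsic load = 8 + 16 = 24.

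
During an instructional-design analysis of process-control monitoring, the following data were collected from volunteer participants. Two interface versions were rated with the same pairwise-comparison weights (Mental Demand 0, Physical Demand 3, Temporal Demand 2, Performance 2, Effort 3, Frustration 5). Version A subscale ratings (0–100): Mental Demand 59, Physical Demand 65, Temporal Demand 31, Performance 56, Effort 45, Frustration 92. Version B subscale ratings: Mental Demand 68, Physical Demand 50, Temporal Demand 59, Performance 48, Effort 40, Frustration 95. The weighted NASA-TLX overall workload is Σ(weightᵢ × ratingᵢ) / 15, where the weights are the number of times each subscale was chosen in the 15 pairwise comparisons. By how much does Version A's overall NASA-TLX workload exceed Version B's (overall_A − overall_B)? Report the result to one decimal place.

Version A weighted sum = 0·59 + 3·65 + 2·31 + 2·56 + 3·45 + 5·92 = 0 + 195 + 62 + 112 + 135 + 460 = 964; overall_A = 964/15 = 64.2667.
Version B weighted sum = 0·68 + 3·50 + 2·59 + 2·48 + 3·40 + 5·95 = 0 + 150 + 118 + 96 + 120 + 475 = 959; overall_B = 959/15 = 63.9333.
Difference = 64.2667 − 63.9333 = 0.3334 ≈ 0.3.

0.3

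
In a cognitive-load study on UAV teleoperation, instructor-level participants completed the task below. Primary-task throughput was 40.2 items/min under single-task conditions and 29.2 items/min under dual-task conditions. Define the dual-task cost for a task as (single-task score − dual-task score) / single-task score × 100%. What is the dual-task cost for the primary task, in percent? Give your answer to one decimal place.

27.4

Cost = (40.2 − 29.2) / 40.2 × 100%
     = 11.0000 / 40.2 × 100% = 27.3632%.
≈ 27.4%.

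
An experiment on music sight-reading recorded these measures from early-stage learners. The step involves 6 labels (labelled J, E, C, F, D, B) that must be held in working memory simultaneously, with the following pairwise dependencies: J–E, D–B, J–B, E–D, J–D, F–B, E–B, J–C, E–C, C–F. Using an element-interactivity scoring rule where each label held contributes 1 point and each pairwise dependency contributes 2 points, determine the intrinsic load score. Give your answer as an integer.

26

Count of labels held simultaneously: 6.
Count of pairwise dependencies listed: 10.
Element contribution: 6 × 1 = 6.
Interaction contribution: 10 × 2 = 20.
Intrinsic load = 6 + 20 = 26.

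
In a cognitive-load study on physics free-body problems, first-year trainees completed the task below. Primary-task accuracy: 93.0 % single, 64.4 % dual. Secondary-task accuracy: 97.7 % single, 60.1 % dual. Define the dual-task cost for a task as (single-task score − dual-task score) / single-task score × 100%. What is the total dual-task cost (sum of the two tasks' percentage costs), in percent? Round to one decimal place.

69.2

Primary cost = (93.0 − 64.4) / 93.0 × 100% = 30.7527%.
Secondary cost = (97.7 − 60.1) / 97.7 × 100% = 38.4852%.
Total = 30.7527% + 38.4852% = 69.2379% ≈ 69.2%.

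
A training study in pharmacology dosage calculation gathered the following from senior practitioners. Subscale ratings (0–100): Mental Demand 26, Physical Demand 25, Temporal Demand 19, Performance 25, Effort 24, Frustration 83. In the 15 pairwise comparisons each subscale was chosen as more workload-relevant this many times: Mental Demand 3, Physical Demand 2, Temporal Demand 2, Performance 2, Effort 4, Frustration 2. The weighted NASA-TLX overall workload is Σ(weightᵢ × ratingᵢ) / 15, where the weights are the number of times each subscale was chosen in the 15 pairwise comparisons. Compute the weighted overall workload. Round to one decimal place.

31.9

The tallies are the weights (they sum to 15).
Weighted sum = 3·26 + 2·25 + 2·19 + 2·25 + 4·24 + 2·83
            = 78 + 50 + 38 + 50 + 96 + 166 = 478.
Overall workload = 478 / 15 = 31.8667 ≈ 31.9.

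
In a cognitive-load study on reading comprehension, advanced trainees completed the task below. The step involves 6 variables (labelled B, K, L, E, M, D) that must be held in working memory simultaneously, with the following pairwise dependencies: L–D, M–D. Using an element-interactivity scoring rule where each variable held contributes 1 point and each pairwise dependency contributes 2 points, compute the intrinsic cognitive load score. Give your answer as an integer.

10

Count of variables held simultaneously: 6.
Count of pairwise dependencies listed: 2.
Element contribution: 6 × 1 = 6.
Interaction contribution: 2 × 2 = 4.
Intrinsic load = 6 + 4 = 10.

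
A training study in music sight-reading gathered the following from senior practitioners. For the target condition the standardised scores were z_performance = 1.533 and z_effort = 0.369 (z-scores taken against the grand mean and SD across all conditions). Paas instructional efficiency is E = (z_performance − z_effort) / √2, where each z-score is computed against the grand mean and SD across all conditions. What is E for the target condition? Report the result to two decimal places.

0.82

z_P − z_E = 1.533 − 0.369 = 1.1640.
E = 1.1640 / √2 = 1.1640 / 1.41421 = 0.8231 ≈ 0.82.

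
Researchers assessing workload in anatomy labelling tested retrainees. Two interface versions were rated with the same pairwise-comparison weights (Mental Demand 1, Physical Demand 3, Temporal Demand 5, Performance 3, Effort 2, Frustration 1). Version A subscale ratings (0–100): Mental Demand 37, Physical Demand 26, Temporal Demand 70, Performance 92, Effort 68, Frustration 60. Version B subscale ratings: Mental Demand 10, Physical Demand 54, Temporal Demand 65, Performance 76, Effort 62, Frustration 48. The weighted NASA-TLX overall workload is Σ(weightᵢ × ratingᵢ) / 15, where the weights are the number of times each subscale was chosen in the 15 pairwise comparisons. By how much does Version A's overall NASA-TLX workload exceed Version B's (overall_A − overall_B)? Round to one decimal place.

2.7

Version A weighted sum = 1·37 + 3·26 + 5·70 + 3·92 + 2·68 + 1·60 = 37 + 78 + 350 + 276 + 136 + 60 = 937; overall_A = 937/15 = 62.4667.
Version B weighted sum = 1·10 + 3·54 + 5·65 + 3·76 + 2·62 + 1·48 = 10 + 162 + 325 + 228 + 124 + 48 = 897; overall_B = 897/15 = 59.8000.
Difference = 62.4667 − 59.8000 = 2.6667 ≈ 2.7.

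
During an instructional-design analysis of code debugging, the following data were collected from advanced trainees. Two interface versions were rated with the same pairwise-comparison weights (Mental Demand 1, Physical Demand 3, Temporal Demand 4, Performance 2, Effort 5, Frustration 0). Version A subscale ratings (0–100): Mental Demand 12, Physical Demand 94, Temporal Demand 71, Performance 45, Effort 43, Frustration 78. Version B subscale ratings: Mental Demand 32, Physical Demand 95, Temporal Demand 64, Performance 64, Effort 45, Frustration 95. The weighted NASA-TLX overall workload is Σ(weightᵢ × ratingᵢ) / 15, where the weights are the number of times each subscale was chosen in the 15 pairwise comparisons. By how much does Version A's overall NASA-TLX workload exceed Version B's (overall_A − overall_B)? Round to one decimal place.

-2.9

Version A weighted sum = 1·12 + 3·94 + 4·71 + 2·45 + 5·43 + 0·78 = 12 + 282 + 284 + 90 + 215 + 0 = 883; overall_A = 883/15 = 58.8667.
Version B weighted sum = 1·32 + 3·95 + 4·64 + 2·64 + 5·45 + 0·95 = 32 + 285 + 256 + 128 + 225 + 0 = 926; overall_B = 926/15 = 61.7333.
Difference = 58.8667 − 61.7333 = -2.8666 ≈ -2.9.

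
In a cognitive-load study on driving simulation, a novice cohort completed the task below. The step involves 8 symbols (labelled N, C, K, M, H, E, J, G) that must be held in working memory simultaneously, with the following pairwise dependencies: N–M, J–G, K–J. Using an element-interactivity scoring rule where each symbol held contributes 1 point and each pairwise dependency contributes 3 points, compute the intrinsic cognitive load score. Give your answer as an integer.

17

Count of symbols held simultaneously: 8.
Count of pairwise dependencies listed: 3.
Element contribution: 8 × 1 = 8.
Interaction contribution: 3 × 3 = 9.
Intrinsic load = 8 + 9 = 17.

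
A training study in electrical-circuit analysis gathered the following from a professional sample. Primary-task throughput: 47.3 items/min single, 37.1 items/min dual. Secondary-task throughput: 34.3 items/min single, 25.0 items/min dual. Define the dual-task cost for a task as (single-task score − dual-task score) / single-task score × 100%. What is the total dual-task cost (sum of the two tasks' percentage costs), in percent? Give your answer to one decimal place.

Primary cost = (47.3 − 37.1) / 47.3 × 100% = 21.5645%.
Secondary cost = (34.3 − 25.0) / 34.3 × 100% = 27.1137%.
Total = 21.5645% + 27.1137% = 48.6782% ≈ 48.7%.

48.7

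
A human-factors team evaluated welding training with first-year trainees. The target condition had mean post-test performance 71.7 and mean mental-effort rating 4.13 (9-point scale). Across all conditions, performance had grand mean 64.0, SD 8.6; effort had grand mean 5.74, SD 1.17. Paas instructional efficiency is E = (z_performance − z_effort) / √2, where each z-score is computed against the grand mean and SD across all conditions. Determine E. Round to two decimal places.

z_performance = (71.7 − 64.0) / 8.6 = 7.7000 / 8.6 = 0.8953.
z_effort = (4.13 − 5.74) / 1.17 = -1.6100 / 1.17 = -1.3761.
z_P − z_E = 0.8953 − (-1.3761) = 2.2714.
E = 2.2714 / √2 = 2.2714 / 1.41421 = 1.6061 ≈ 1.61.

1.61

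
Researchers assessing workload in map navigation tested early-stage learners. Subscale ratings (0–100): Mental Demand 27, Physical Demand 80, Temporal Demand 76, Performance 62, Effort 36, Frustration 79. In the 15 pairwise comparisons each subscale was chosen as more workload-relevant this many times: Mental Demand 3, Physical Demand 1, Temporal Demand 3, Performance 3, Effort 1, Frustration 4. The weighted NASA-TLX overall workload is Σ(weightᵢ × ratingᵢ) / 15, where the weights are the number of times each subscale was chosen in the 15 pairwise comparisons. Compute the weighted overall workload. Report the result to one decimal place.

The tallies are the weights (they sum to 15).
Weighted sum = 3·27 + 1·80 + 3·76 + 3·62 + 1·36 + 4·79
            = 81 + 80 + 228 + 186 + 36 + 316 = 927.
Overall workload = 927 / 15 = 61.8000 ≈ 61.8.

61.8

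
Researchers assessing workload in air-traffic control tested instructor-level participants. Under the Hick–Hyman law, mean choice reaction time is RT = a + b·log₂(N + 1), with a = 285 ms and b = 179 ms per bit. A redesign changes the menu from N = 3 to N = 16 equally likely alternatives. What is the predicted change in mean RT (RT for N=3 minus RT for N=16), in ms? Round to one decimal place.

RT(3) = 285 + 179·log₂(4) = 285 + 179·2.0000 = 643.0000 ms.
RT(16) = 285 + 179·log₂(17) = 285 + 179·4.0875 = 1016.6625 ms.
Difference = 643.0000 − 1016.6625 = -373.6625 ≈ -373.7 ms.

-373.7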